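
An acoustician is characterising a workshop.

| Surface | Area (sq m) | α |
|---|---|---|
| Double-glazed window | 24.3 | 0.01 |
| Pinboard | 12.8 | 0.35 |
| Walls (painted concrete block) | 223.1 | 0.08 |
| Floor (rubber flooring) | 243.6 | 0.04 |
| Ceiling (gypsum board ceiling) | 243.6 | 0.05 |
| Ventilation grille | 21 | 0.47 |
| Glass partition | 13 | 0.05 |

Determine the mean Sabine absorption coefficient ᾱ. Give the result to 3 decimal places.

0.070

S = Σ Sᵢ = 24.3 + 12.8 + 223.1 + 243.6 + 243.6 + 21 + 13 = 781.4 sq m.
Σ(Sᵢαᵢ) = 24.3*0.01 + 12.8*0.35 + 223.1*0.08 + 243.6*0.04 + 243.6*0.05 + 21*0.47 + 13*0.05 = 55.015.
ᾱ = 55.015 / 781.4 = 0.070.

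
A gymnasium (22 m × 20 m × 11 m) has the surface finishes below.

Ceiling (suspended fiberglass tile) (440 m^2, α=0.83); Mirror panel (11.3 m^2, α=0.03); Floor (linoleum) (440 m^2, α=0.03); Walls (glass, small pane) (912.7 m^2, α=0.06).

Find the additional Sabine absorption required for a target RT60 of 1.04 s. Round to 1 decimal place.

315.8 sabins

Total absorption A₁ = 440*0.83 + 11.3*0.03 + 440*0.03 + 912.7*0.06
  = 365.200 + 0.339 + 13.200 + 54.762 = 433.501 m^2 sabins.
V = 4840 m³. Required absorption A₂ = 0.161 × 4840 / 1.04 = 749.269 sabins.
Shortfall: 749.269 − 433.501 = 315.8 sabins.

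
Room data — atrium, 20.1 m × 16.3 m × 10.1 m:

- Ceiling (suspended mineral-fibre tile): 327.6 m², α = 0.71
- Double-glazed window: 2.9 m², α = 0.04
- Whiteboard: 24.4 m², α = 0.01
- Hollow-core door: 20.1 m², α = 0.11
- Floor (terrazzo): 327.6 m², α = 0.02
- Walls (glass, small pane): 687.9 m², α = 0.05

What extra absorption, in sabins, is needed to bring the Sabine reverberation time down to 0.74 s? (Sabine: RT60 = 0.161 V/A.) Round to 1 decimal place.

Summing Sᵢαᵢ: 232.596 + 0.116 + 0.244 + 2.211 + 6.552 + 34.395 → A₁ = 276.114 sabins.
V = 3309.063 m³. Required absorption A₂ = 0.161 × 3309.063 / 0.74 = 719.945 sabins.
ΔA = A₂ − A₁ = 719.945 − 276.114 = 443.8 sabins.

443.8 sabins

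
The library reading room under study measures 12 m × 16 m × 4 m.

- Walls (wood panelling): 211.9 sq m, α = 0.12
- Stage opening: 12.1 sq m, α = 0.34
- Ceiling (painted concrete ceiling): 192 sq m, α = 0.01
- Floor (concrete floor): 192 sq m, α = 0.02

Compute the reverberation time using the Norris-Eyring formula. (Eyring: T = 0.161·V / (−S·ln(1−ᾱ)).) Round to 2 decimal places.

Total surface area S = 211.9 + 12.1 + 192 + 192 = 608.0 sq m.
Σ(Sᵢαᵢ) = 211.9×0.12 + 12.1×0.34 + 192×0.01 + 192×0.02 = 35.302.
ᾱ = 35.302 / 608.0 = 0.0581.
Eyring denominator: −S ln(1−ᾱ) = 36.393.
V = 12 × 16 × 4 = 768 m³.
RT60 = 0.161 × 768 / 36.393 = 3.40 s.

3.40 s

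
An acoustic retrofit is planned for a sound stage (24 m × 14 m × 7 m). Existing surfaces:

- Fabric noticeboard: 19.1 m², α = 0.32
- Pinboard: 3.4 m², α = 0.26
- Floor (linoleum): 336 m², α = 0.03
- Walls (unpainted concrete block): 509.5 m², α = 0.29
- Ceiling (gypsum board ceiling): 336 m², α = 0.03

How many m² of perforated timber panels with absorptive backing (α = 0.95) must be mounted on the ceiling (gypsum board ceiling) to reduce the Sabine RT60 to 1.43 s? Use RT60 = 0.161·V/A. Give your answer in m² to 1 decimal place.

97.7

Summing Sᵢαᵢ: 6.112 + 0.884 + 10.080 + 147.755 + 10.080 → A₁ = 174.911 sabins.
Required A₂ = 0.161·2352/1.43 = 264.806 sabins.
ΔA needed = 264.806 − 174.911 = 89.895 sabins.
Each m² of panel replacing the ceiling (gypsum board ceiling) adds (0.95 − 0.03) = 0.92 sabins.
Panel area = 89.895 / 0.92 = 97.7 m².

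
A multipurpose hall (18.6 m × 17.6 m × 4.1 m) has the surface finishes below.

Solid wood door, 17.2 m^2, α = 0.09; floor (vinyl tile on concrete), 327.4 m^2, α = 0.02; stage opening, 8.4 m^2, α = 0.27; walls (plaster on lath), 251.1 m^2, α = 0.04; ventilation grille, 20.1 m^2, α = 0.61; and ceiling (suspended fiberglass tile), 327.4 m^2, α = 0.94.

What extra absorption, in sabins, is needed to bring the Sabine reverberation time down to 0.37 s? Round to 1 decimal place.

Summing Sᵢαᵢ: 1.548 + 6.548 + 2.268 + 10.044 + 12.261 + 307.756 → A₁ = 340.425 sabins.
V = 1342.176 m³. Required absorption A₂ = 0.161 × 1342.176 / 0.37 = 584.028 sabins.
Shortfall: 584.028 − 340.425 = 243.6 sabins.

243.6 sabins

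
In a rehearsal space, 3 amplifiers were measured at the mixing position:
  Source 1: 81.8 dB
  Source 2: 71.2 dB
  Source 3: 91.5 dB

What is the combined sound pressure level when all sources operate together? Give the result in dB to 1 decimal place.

92.0 dB

Sum in the linear (power) domain: Σ 10^(Lᵢ/10) = 10^(81.8/10) + 10^(71.2/10) + 10^(91.5/10) = 1.577e+09.
L_total = 10·log₁₀(1.577e+09) = 92.0 dB.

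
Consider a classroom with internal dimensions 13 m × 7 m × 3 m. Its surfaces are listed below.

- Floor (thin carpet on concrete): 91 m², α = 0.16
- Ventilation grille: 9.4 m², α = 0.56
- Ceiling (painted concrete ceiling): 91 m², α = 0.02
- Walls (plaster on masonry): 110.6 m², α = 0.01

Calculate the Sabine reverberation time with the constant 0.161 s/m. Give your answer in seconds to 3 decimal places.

1.932 sec

A = Σ Sᵢαᵢ = 91*0.16 + 9.4*0.56 + 91*0.02 + 110.6*0.01 = 22.750 sabins.
Room volume: 273 m³.
T = 0.161 V/A = 0.161·273/22.750 = 1.932 s.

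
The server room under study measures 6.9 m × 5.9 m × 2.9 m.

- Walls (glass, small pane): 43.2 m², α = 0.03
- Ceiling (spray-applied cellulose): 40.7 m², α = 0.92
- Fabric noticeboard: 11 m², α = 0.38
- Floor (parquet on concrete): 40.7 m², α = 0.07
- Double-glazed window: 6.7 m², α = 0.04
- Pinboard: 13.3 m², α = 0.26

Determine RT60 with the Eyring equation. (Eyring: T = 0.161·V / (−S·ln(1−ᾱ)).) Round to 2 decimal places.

S = Σ Sᵢ = 155.6 m².
Absorption A = 43.2×0.03 + 40.7×0.92 + 11×0.38 + 40.7×0.07 + 6.7×0.04 + 13.3×0.26 = 49.495 sabins.
ᾱ = 49.495 / 155.6 = 0.3181.
Eyring denominator: −S ln(1−ᾱ) = 59.575.
V = 6.9 × 5.9 × 2.9 = 118.059 m³.
T = 0.161·V/[−S·ln(1−ᾱ)] = 0.161·118.059/59.575 = 0.32 s.

0.32 s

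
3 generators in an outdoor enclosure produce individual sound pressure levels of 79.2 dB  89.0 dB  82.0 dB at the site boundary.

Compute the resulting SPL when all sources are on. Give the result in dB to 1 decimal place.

Converting to relative power and adding: 10^(79.2/10) + 10^(89.0/10) + 10^(82.0/10) = 1.036e+09.
Combined level = 10 log₁₀(1.036e+09) = 90.2 dB.

90.2 dB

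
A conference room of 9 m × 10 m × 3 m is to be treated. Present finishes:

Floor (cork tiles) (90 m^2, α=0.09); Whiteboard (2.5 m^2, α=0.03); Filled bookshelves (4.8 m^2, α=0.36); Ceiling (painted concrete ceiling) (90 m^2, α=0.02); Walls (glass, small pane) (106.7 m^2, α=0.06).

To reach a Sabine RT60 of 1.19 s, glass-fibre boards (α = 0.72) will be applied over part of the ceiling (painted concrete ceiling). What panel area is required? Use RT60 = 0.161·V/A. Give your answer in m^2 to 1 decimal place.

Total absorption A₁ = 90·0.09 + 2.5·0.03 + 4.8·0.36 + 90·0.02 + 106.7·0.06
  = 8.100 + 0.075 + 1.728 + 1.800 + 6.402 = 18.105 m^2 sabins.
V = 270 m³. Target absorption A₂ = 0.161 × 270 / 1.19 = 36.529 sabins.
Absorption to add: 36.529 − 18.105 = 18.424 sabins.
Each m^2 of panel replacing the ceiling (painted concrete ceiling) adds (0.72 − 0.02) = 0.70 sabins.
Panel area = 18.424 / 0.70 = 26.3 m^2.

26.3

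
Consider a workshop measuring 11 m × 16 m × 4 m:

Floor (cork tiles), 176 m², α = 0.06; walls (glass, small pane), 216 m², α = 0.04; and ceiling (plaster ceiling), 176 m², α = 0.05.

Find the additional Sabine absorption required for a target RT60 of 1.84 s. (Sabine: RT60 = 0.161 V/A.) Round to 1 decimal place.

33.6 sabins

A₁ = Σ Sᵢαᵢ = 176·0.06 + 216·0.04 + 176·0.05 = 28.000 sabins.
For T = 1.84 s, need A₂ = 0.161·V/T = 0.161·704/1.84 = 61.600 sabins.
Shortfall: 61.600 − 28.000 = 33.6 sabins.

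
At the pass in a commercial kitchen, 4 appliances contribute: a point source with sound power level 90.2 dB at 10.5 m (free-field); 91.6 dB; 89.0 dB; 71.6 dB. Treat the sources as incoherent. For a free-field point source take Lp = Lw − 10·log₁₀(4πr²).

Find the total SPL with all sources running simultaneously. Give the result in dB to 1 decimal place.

93.5 dB

Source at 10.5 m: Lp = 90.2 − 10·log₁₀(4π·10.5²) = 90.2 − 10·log₁₀(1385.442) = 58.8 dB.
Σ 10^(Lᵢ/10) = 2.255e+09.
L_total = 10·log₁₀(2.255e+09) = 93.5 dB.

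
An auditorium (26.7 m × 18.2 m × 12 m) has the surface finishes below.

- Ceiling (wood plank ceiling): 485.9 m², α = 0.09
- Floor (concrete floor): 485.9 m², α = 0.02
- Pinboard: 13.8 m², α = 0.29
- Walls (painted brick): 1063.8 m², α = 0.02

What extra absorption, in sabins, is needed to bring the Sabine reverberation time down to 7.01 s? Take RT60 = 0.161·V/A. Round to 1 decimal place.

Equivalent absorption area: A₁ = 485.9·0.09 + 485.9·0.02 + 13.8·0.29 + 1063.8·0.02 = 78.727 m².
V = 5831.28 m³. Required absorption A₂ = 0.161 × 5831.28 / 7.01 = 133.928 sabins.
ΔA = A₂ − A₁ = 133.928 − 78.727 = 55.2 sabins.

55.2 sabins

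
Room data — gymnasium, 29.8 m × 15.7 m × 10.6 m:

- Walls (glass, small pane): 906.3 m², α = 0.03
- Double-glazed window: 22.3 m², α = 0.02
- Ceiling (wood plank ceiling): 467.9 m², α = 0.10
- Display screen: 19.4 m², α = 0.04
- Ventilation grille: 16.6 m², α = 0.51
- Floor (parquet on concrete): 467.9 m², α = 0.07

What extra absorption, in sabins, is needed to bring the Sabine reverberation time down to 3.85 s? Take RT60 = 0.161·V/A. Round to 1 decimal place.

91.0 sabins

Equivalent absorption area: A₁ = 906.3·0.03 + 22.3·0.02 + 467.9·0.10 + 19.4·0.04 + 16.6·0.51 + 467.9·0.07 = 116.420 m².
V = 4959.316 m³. Required absorption A₂ = 0.161 × 4959.316 / 3.85 = 207.390 sabins.
Additional absorption ΔA = 207.390 − 116.420 = 91.0 sabins.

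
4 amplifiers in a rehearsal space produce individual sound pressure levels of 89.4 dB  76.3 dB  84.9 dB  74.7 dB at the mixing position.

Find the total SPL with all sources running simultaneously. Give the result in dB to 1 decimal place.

91.0 dB

Σ 10^(Lᵢ/10) = 1.252e+09.
Back to dB: 10·log₁₀ Σ = 91.0 dB.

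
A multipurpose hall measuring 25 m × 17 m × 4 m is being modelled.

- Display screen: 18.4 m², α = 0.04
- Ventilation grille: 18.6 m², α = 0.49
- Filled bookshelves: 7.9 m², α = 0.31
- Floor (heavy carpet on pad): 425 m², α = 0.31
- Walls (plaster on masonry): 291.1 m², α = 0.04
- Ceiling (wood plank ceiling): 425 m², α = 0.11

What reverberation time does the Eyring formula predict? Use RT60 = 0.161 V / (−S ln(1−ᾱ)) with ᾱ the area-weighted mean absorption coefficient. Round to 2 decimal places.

1.23 sec

S = Σ Sᵢ = 1186.0 m².
Σ(Sᵢαᵢ) = 18.4×0.04 + 18.6×0.49 + 7.9×0.31 + 425×0.31 + 291.1×0.04 + 425×0.11 = 202.443.
ᾱ = 202.443 / 1186.0 = 0.1707.
Eyring denominator: −S ln(1−ᾱ) = 221.988.
V = 25 × 17 × 4 = 1700 m³.
RT60 = 0.161 × 1700 / 221.988 = 1.23 s.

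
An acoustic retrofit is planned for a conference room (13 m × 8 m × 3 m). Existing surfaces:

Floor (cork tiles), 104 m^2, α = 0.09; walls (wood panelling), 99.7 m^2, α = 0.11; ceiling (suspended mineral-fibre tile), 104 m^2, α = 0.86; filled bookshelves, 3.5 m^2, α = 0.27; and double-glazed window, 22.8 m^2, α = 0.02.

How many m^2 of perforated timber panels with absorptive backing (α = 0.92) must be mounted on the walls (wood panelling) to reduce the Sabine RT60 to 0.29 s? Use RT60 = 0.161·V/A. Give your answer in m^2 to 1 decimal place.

A₁ = Σ Sᵢαᵢ = 104×0.09 + 99.7×0.11 + 104×0.86 + 3.5×0.27 + 22.8×0.02 = 111.168 sabins.
Required A₂ = 0.161·312/0.29 = 173.214 sabins.
ΔA needed = 173.214 − 111.168 = 62.046 sabins.
Net gain per m^2: Δα = 0.92 − 0.11 = 0.81.
Panel area = 62.046 / 0.81 = 76.6 m^2.

76.6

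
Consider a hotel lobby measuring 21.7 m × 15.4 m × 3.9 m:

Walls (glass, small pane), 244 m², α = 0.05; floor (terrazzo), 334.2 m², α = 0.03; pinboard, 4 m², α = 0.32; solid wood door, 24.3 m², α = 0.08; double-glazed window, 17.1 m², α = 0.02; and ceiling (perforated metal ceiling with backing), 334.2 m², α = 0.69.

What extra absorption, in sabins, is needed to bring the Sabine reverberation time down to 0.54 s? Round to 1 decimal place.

Equivalent absorption area: A₁ = 244·0.05 + 334.2·0.03 + 4·0.32 + 24.3·0.08 + 17.1·0.02 + 334.2·0.69 = 256.390 m².
For T = 0.54 s, need A₂ = 0.161·V/T = 0.161·1303.302/0.54 = 388.577 sabins.
Shortfall: 388.577 − 256.390 = 132.2 sabins.

132.2 sabins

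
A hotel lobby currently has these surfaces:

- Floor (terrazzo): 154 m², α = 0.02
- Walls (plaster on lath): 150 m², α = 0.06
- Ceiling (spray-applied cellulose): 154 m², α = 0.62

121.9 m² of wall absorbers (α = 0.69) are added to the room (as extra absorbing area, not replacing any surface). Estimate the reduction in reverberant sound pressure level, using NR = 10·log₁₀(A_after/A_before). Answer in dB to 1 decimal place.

A_before = Σ Sᵢαᵢ = 154*0.02 + 150*0.06 + 154*0.62 = 107.560 sabins.
Treatment contributes 121.9·0.69 = 84.111 sabins.
A_after = 107.560 + 84.111 = 191.671 sabins.
NR = 10·log₁₀(191.671/107.560) = 2.5 dB.

2.5 dB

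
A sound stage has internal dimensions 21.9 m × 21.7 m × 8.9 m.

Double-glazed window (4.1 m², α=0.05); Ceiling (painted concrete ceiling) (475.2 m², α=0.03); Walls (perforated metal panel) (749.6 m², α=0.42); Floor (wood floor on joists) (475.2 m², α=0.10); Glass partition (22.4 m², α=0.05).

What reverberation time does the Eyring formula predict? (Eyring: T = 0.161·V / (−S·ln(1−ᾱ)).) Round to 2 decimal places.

1.60 s

S = Σ Sᵢ = 1726.5 m².
Absorption A = 4.1·0.05 + 475.2·0.03 + 749.6·0.42 + 475.2·0.10 + 22.4·0.05 = 377.933 sabins.
ᾱ = 377.933 / 1726.5 = 0.2189.
−S·ln(1−ᾱ) = −1726.5 × ln(1 − 0.2189) = 426.535.
V = 21.9 × 21.7 × 8.9 = 4229.547 m³.
RT60 = 0.161 × 4229.547 / 426.535 = 1.60 s.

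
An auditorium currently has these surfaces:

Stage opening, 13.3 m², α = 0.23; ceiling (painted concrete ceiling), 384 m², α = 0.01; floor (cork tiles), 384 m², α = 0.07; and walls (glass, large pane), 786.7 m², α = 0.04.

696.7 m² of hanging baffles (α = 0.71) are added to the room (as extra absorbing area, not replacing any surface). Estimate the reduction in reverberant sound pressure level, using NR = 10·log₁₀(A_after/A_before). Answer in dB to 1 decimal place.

Equivalent absorption area: A_before = 13.3×0.23 + 384×0.01 + 384×0.07 + 786.7×0.04 = 65.247 m².
Treatment contributes 696.7·0.71 = 494.657 sabins.
New total A_after = 559.904 sabins.
Reduction = 10 log₁₀(A_after/A_before) = 10 log₁₀(8.5813) = 9.3 dB.

9.3 dB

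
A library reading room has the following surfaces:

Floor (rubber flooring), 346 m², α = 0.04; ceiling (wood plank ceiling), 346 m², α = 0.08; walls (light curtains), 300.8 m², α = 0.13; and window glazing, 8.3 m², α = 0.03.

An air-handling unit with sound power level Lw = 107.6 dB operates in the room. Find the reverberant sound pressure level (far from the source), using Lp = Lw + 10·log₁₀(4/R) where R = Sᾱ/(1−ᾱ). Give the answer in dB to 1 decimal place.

94.2 dB

A = 80.873 sabins; S = 1001.1 m².
ᾱ = 0.0808, so room constant R = A/(1−ᾱ) = 87.982 m².
Lp = 107.6 + 10·log₁₀(4/87.982) = 107.6 + (-13.42) = 94.2 dB.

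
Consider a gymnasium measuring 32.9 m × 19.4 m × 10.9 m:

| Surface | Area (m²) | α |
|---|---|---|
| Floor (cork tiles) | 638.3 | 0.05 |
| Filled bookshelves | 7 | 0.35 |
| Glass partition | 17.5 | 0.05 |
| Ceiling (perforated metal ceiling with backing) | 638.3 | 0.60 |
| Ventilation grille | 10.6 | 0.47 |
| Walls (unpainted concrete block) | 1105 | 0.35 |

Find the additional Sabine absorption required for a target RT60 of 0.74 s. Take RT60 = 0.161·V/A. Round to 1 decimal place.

703.7 sabins

A₁ = Σ Sᵢαᵢ = 638.3*0.05 + 7*0.35 + 17.5*0.05 + 638.3*0.60 + 10.6*0.47 + 1105*0.35 = 809.952 sabins.
V = 6957.034 m³. Required absorption A₂ = 0.161 × 6957.034 / 0.74 = 1513.625 sabins.
ΔA = A₂ − A₁ = 1513.625 − 809.952 = 703.7 sabins.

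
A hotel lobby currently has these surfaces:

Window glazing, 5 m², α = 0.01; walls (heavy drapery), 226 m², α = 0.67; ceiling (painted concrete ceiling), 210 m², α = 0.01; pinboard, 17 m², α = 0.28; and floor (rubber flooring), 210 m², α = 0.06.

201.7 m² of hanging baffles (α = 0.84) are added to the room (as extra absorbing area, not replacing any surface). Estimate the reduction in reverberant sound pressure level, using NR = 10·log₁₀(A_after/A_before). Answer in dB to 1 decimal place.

3.0 dB

Summing Sᵢαᵢ: 0.050 + 151.420 + 2.100 + 4.760 + 12.600 → A_before = 170.930 sabins.
Added absorption = 201.7 × 0.84 = 169.428 sabins.
A_after = 170.930 + 169.428 = 340.358 sabins.
Reduction = 10 log₁₀(A_after/A_before) = 10 log₁₀(1.9912) = 3.0 dB.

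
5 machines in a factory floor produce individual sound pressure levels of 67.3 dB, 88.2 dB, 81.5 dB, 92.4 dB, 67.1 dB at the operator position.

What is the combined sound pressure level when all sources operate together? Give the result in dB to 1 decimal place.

Σ 10^(Lᵢ/10) = 2.55e+09.
Combined level = 10 log₁₀(2.55e+09) = 94.1 dB.

94.1 dB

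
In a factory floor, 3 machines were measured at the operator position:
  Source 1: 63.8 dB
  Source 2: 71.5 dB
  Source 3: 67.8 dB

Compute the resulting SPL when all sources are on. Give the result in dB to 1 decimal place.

73.5 dB

Converting to relative power and adding: 10^(63.8/10) + 10^(71.5/10) + 10^(67.8/10) = 2.255e+07.
L_total = 10·log₁₀(2.255e+07) = 73.5 dB.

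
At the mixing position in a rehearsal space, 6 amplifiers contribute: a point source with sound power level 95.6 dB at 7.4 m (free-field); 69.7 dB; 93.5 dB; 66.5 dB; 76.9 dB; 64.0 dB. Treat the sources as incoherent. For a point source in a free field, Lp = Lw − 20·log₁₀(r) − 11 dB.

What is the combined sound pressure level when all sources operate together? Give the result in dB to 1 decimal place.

Source at 7.4 m: Lp = 95.6 − 20·log₁₀(7.4) − 11 = 67.2 dB.
Converting to relative power and adding: 10^(67.2/10) + 10^(69.7/10) + 10^(93.5/10) + 10^(66.5/10) + 10^(76.9/10) + 10^(64.0/10) = 2.309e+09.
Combined level = 10 log₁₀(2.309e+09) = 93.6 dB.

93.6 dB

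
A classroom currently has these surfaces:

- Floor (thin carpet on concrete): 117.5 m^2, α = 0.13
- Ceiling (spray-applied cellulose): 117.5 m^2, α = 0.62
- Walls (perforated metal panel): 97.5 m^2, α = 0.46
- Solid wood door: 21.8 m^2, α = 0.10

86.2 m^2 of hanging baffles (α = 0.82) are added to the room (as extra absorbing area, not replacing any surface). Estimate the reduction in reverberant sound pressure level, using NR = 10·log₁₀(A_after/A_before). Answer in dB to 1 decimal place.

A_before = Σ Sᵢαᵢ = 117.5*0.13 + 117.5*0.62 + 97.5*0.46 + 21.8*0.10 = 135.155 sabins.
Added absorption = 86.2 × 0.82 = 70.684 sabins.
New total A_after = 205.839 sabins.
NR = 10·log₁₀(205.839/135.155) = 1.8 dB.

1.8 dB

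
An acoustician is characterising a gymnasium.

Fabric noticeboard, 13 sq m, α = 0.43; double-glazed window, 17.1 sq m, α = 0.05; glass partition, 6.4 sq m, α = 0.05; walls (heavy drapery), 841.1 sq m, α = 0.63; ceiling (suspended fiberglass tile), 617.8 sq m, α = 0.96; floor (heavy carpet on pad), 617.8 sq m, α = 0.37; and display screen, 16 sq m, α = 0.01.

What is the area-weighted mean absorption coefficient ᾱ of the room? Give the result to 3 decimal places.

Total surface area S = 2129.2 sq m.
Weighted sum Σ Sα = 1358.492.
ᾱ = 1358.492 / 2129.2 = 0.638.

0.638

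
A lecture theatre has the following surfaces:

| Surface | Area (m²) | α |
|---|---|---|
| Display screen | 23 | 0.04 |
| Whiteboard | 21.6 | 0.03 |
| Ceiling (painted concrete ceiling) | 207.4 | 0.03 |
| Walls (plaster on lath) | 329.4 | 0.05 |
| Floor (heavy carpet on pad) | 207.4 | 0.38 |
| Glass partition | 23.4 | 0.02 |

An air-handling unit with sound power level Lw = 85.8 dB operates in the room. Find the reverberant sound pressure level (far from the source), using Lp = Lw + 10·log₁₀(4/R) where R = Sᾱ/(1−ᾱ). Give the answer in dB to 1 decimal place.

71.1 dB

Σ(Sᵢαᵢ) = 23·0.04 + 21.6·0.03 + 207.4·0.03 + 329.4·0.05 + 207.4·0.38 + 23.4·0.02 = 103.540; total area S = 812.2 m².
ᾱ = 0.1275, so room constant R = A/(1−ᾱ) = 118.670 m².
Lp = Lw + 10 log₁₀(4/R) = 85.8 -14.72 = 71.1 dB.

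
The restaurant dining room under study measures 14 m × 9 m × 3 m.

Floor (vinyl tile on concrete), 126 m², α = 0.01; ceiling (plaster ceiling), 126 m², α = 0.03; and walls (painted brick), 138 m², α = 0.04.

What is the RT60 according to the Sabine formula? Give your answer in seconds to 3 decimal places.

5.763 sec

A = Σ Sᵢαᵢ = 126·0.01 + 126·0.03 + 138·0.04 = 10.560 sabins.
V = 14·9·3 = 378 m³.
RT60 = 0.161 · V / A = 0.161 × 378 / 10.560 = 5.763 s.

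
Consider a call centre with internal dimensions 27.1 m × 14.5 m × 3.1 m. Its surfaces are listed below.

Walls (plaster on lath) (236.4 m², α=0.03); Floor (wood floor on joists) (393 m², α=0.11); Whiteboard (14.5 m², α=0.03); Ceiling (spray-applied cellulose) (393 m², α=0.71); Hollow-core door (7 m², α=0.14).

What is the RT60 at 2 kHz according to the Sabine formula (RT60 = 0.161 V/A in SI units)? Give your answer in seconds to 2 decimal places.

0.59 s

Summing Sᵢαᵢ: 7.092 + 43.230 + 0.435 + 279.030 + 0.980 → A = 330.767 sabins.
Volume V = 27.1 × 14.5 × 3.1 = 1218.145 m³.
RT60 = 0.161 · V / A = 0.161 × 1218.145 / 330.767 = 0.59 s.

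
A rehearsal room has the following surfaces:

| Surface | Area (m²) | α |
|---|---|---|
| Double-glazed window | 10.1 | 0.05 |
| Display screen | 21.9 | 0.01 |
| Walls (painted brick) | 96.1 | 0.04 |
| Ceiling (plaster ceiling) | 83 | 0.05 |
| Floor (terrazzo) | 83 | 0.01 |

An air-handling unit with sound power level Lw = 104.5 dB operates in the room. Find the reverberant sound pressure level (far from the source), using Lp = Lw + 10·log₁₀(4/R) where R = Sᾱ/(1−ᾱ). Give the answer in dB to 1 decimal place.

100.6 dB

Σ(Sᵢαᵢ) = 10.1×0.05 + 21.9×0.01 + 96.1×0.04 + 83×0.05 + 83×0.01 = 9.548; total area S = 294.1 m².
ᾱ = 0.0325, so room constant R = A/(1−ᾱ) = 9.869 m².
Lp = 104.5 + 10·log₁₀(4/9.869) = 104.5 + (-3.92) = 100.6 dB.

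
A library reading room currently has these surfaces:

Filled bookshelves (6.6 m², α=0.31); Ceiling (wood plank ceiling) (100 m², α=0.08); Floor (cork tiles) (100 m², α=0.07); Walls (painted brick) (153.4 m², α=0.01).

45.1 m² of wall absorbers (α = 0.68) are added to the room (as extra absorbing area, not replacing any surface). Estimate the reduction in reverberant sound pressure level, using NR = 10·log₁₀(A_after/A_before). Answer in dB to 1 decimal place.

A_before = Σ Sᵢαᵢ = 6.6×0.31 + 100×0.08 + 100×0.07 + 153.4×0.01 = 18.580 sabins.
Added absorption = 45.1 × 0.68 = 30.668 sabins.
New total A_after = 49.248 sabins.
Reduction = 10 log₁₀(A_after/A_before) = 10 log₁₀(2.6506) = 4.2 dB.

4.2 dB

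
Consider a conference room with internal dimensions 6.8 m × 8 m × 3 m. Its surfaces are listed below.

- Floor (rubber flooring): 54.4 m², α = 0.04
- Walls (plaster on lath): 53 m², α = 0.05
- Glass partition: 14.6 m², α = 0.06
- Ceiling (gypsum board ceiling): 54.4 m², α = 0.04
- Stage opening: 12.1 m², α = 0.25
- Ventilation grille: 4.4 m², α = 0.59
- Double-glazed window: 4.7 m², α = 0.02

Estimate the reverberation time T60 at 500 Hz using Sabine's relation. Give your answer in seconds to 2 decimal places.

A = Σ Sᵢαᵢ = 54.4*0.04 + 53*0.05 + 14.6*0.06 + 54.4*0.04 + 12.1*0.25 + 4.4*0.59 + 4.7*0.02 = 13.593 sabins.
V = 6.8·8·3 = 163.2 m³.
RT60 = 0.161 · V / A = 0.161 × 163.2 / 13.593 = 1.93 s.

1.93 seconds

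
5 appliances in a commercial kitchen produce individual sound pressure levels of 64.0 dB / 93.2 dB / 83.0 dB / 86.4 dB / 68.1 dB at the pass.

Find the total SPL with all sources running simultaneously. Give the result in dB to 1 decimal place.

94.4 dB

Sum in the linear (power) domain: Σ 10^(Lᵢ/10) = 10^(64.0/10) + 10^(93.2/10) + 10^(83.0/10) + 10^(86.4/10) + 10^(68.1/10) = 2.734e+09.
Combined level = 10 log₁₀(2.734e+09) = 94.4 dB.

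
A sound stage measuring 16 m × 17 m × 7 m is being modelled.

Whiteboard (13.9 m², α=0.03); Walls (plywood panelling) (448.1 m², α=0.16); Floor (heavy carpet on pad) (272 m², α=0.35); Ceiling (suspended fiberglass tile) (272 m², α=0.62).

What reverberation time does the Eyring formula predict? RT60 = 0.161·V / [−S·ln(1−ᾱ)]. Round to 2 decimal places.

S = Σ Sᵢ = 1006.0 m².
Absorption A = 13.9·0.03 + 448.1·0.16 + 272·0.35 + 272·0.62 = 335.953 sabins.
ᾱ = 335.953 / 1006.0 = 0.3339.
Eyring denominator: −S ln(1−ᾱ) = 408.753.
V = 16 × 17 × 7 = 1904 m³.
T = 0.161·V/[−S·ln(1−ᾱ)] = 0.161·1904/408.753 = 0.75 s.

0.75 seconds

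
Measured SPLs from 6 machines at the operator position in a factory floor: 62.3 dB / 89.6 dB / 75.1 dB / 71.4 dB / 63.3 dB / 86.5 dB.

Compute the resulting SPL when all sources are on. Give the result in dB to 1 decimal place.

Σ 10^(Lᵢ/10) = 1.409e+09.
L_total = 10·log₁₀(1.409e+09) = 91.5 dB.

91.5 dB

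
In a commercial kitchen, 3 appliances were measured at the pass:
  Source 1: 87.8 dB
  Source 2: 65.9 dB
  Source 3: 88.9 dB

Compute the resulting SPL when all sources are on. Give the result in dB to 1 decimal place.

Converting to relative power and adding: 10^(87.8/10) + 10^(65.9/10) + 10^(88.9/10) = 1.383e+09.
Combined level = 10 log₁₀(1.383e+09) = 91.4 dB.

91.4 dB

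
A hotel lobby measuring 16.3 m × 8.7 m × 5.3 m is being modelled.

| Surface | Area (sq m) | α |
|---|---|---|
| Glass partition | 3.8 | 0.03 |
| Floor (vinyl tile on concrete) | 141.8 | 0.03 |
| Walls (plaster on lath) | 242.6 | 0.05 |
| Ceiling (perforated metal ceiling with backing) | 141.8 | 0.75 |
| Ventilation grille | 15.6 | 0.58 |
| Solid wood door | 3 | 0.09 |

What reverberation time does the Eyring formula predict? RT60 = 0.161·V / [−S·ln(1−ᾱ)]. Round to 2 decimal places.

0.80 s

S = Σ Sᵢ = 548.6 sq m.
Σ(Sᵢαᵢ) = 3.8×0.03 + 141.8×0.03 + 242.6×0.05 + 141.8×0.75 + 15.6×0.58 + 3×0.09 = 132.166.
ᾱ = 132.166 / 548.6 = 0.2409.
−S·ln(1−ᾱ) = −548.6 × ln(1 − 0.2409) = 151.206.
V = 16.3 × 8.7 × 5.3 = 751.593 m³.
RT60 = 0.161 × 751.593 / 151.206 = 0.80 s.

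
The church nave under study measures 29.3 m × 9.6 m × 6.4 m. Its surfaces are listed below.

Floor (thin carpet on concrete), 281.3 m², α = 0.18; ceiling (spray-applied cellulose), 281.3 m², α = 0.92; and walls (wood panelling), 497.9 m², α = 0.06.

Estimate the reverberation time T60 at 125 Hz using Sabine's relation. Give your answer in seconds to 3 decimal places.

A = Σ Sᵢαᵢ = 281.3×0.18 + 281.3×0.92 + 497.9×0.06 = 339.304 sabins.
Room volume: 1800.192 m³.
T = 0.161 V/A = 0.161·1800.192/339.304 = 0.854 s.

0.854 s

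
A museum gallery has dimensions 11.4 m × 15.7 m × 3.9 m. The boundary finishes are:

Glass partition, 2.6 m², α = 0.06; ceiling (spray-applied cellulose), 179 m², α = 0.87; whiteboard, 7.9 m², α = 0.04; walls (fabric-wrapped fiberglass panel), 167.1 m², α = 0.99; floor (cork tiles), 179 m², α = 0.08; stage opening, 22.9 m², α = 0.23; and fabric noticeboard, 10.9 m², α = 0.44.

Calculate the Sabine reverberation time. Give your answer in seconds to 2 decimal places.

0.32 s

A = Σ Sᵢαᵢ = 2.6×0.06 + 179×0.87 + 7.9×0.04 + 167.1×0.99 + 179×0.08 + 22.9×0.23 + 10.9×0.44 = 346.014 sabins.
Room volume: 698.022 m³.
T = 0.161 V/A = 0.161·698.022/346.014 = 0.32 s.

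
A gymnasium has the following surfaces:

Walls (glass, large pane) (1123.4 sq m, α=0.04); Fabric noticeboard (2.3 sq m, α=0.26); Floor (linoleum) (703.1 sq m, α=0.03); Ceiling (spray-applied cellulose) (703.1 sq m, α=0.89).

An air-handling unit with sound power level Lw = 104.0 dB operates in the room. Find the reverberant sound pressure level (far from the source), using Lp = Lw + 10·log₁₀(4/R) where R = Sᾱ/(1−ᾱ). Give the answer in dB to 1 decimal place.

A = 692.386 sabins; S = 2531.9 sq m.
ᾱ = 692.386/2531.9 = 0.2735; R = Sᾱ/(1−ᾱ) = 692.386/(1−0.2735) = 953.043 sq m.
Lp = Lw + 10 log₁₀(4/R) = 104.0 -23.77 = 80.2 dB.

80.2 dB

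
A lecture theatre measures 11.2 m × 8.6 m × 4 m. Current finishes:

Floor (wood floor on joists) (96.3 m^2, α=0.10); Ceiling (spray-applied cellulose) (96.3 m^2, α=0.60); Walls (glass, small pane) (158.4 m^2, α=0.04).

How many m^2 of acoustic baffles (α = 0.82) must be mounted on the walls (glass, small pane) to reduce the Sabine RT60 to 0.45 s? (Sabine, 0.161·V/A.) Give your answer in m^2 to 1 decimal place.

Equivalent absorption area: A₁ = 96.3×0.10 + 96.3×0.60 + 158.4×0.04 = 73.746 m^2.
V = 385.28 m³. Target absorption A₂ = 0.161 × 385.28 / 0.45 = 137.845 sabins.
ΔA needed = 137.845 − 73.746 = 64.099 sabins.
Net gain per m^2: Δα = 0.82 − 0.04 = 0.78.
Panel area = 64.099 / 0.78 = 82.2 m^2.

82.2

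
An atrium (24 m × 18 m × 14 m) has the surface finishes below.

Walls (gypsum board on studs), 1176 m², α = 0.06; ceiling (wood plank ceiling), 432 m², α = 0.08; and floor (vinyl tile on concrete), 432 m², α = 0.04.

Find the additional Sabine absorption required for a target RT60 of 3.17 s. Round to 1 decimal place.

184.8 sabins

Equivalent absorption area: A₁ = 1176*0.06 + 432*0.08 + 432*0.04 = 122.400 m².
V = 6048 m³. Required absorption A₂ = 0.161 × 6048 / 3.17 = 307.170 sabins.
ΔA = A₂ − A₁ = 307.170 − 122.400 = 184.8 sabins.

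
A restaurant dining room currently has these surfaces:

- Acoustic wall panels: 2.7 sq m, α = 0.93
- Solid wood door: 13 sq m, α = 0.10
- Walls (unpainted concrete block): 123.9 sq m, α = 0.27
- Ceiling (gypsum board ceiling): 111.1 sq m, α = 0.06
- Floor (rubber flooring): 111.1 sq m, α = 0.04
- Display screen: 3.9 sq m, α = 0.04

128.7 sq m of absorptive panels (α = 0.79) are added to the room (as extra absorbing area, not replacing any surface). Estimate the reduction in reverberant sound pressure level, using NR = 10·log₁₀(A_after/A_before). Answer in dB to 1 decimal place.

Total absorption A_before = 2.7×0.93 + 13×0.10 + 123.9×0.27 + 111.1×0.06 + 111.1×0.04 + 3.9×0.04
  = 2.511 + 1.300 + 33.453 + 6.666 + 4.444 + 0.156 = 48.530 sq m sabins.
Treatment contributes 128.7·0.79 = 101.673 sabins.
A_after = 48.530 + 101.673 = 150.203 sabins.
Reduction = 10 log₁₀(A_after/A_before) = 10 log₁₀(3.0951) = 4.9 dB.

4.9 dB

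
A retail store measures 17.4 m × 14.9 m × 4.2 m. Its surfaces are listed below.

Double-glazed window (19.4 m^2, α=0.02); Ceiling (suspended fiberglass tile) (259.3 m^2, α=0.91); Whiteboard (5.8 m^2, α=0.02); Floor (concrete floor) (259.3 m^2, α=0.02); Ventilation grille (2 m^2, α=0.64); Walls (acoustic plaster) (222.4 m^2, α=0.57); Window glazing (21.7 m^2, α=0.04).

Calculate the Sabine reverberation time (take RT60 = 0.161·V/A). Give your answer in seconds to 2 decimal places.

0.47 seconds

Summing Sᵢαᵢ: 0.388 + 235.963 + 0.116 + 5.186 + 1.280 + 126.768 + 0.868 → A = 370.569 sabins.
Room volume: 1088.892 m³.
T = 0.161 V/A = 0.161·1088.892/370.569 = 0.47 s.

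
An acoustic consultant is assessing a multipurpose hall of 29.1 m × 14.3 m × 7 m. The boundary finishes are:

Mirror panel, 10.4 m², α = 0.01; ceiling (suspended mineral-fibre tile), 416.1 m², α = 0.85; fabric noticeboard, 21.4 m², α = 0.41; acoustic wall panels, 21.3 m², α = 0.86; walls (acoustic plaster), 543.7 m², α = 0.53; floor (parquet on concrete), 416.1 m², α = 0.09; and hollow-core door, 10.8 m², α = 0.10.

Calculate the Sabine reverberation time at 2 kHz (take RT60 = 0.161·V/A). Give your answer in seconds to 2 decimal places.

A = Σ Sᵢαᵢ = 10.4*0.01 + 416.1*0.85 + 21.4*0.41 + 21.3*0.86 + 543.7*0.53 + 416.1*0.09 + 10.8*0.10 = 707.571 sabins.
Room volume: 2912.91 m³.
RT60 = 0.161 · V / A = 0.161 × 2912.91 / 707.571 = 0.66 s.

0.66 s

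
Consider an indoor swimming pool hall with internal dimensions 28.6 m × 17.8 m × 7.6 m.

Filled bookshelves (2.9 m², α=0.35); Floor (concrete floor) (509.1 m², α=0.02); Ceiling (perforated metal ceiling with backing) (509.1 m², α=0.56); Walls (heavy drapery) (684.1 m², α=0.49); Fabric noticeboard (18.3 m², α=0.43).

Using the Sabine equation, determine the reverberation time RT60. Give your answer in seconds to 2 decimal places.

0.97 s

Equivalent absorption area: A = 2.9·0.35 + 509.1·0.02 + 509.1·0.56 + 684.1·0.49 + 18.3·0.43 = 639.371 m².
Volume V = 28.6 × 17.8 × 7.6 = 3869.008 m³.
Sabine: RT60 = 0.161 × 3869.008 / 639.371 = 0.97 s.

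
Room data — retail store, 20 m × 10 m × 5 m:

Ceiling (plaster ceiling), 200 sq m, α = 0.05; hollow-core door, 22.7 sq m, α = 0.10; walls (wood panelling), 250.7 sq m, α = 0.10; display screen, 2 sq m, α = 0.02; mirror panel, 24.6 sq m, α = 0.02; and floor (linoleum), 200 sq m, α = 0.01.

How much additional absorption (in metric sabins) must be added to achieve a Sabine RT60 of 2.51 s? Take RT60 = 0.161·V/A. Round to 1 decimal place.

24.3 sabins

Equivalent absorption area: A₁ = 200*0.05 + 22.7*0.10 + 250.7*0.10 + 2*0.02 + 24.6*0.02 + 200*0.01 = 39.872 sq m.
Target A₂ = 0.161·1000/2.51 = 64.143 sabins (V = 1000 m³).
ΔA = A₂ − A₁ = 64.143 − 39.872 = 24.3 sabins.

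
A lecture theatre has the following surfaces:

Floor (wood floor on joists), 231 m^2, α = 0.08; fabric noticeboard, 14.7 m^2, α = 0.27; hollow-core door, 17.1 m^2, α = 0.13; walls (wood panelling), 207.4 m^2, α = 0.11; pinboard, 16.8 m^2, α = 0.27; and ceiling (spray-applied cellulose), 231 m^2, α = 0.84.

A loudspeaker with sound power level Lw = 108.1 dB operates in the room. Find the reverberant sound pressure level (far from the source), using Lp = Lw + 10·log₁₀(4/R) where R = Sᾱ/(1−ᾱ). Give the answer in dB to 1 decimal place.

A = 246.062 sabins; S = 718.0 m^2.
ᾱ = 0.3427, so room constant R = A/(1−ᾱ) = 374.353 m^2.
Lp = Lw + 10 log₁₀(4/R) = 108.1 -19.71 = 88.4 dB.

88.4 dB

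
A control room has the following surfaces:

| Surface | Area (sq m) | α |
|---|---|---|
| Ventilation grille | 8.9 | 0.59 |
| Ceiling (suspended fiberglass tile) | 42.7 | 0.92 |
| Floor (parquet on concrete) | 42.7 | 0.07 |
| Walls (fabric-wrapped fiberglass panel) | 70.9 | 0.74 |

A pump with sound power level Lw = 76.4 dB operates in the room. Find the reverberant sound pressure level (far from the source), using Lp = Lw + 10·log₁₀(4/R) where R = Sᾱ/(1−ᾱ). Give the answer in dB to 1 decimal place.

58.4 dB

A = 99.990 sabins; S = 165.2 sq m.
ᾱ = 99.990/165.2 = 0.6053; R = Sᾱ/(1−ᾱ) = 99.990/(1−0.6053) = 253.332 sq m.
Lp = Lw + 10 log₁₀(4/R) = 76.4 -18.02 = 58.4 dB.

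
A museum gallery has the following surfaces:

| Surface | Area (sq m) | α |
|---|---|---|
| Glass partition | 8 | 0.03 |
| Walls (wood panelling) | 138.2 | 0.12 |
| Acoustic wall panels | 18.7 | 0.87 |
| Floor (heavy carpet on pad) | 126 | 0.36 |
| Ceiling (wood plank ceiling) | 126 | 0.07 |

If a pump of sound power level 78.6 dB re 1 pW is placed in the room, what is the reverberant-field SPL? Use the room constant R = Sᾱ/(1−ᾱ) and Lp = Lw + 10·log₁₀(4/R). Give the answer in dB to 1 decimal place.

64.2 dB

A = 87.273 sabins; S = 416.9 sq m.
ᾱ = 87.273/416.9 = 0.2093; R = Sᾱ/(1−ᾱ) = 87.273/(1−0.2093) = 110.374 sq m.
Lp = Lw + 10 log₁₀(4/R) = 78.6 -14.41 = 64.2 dB.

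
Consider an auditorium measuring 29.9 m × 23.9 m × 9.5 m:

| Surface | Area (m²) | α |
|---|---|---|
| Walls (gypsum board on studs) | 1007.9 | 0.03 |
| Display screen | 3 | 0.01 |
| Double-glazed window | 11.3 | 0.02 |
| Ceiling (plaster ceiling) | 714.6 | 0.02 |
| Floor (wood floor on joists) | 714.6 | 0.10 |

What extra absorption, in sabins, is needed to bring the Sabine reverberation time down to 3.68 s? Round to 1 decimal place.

180.8 sabins

A₁ = Σ Sᵢαᵢ = 1007.9·0.03 + 3·0.01 + 11.3·0.02 + 714.6·0.02 + 714.6·0.10 = 116.245 sabins.
For T = 3.68 s, need A₂ = 0.161·V/T = 0.161·6788.795/3.68 = 297.010 sabins.
ΔA = A₂ − A₁ = 297.010 − 116.245 = 180.8 sabins.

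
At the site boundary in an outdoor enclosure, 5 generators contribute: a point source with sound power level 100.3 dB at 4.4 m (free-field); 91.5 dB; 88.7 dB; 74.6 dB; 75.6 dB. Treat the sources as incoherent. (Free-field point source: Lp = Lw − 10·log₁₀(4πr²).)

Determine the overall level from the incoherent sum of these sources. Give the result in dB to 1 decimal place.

Source at 4.4 m: Lp = 100.3 − 10·log₁₀(4π·4.4²) = 100.3 − 10·log₁₀(243.285) = 76.4 dB.
Converting to relative power and adding: 10^(76.4/10) + 10^(91.5/10) + 10^(88.7/10) + 10^(74.6/10) + 10^(75.6/10) = 2.263e+09.
L_total = 10·log₁₀(2.263e+09) = 93.5 dB.

93.5 dB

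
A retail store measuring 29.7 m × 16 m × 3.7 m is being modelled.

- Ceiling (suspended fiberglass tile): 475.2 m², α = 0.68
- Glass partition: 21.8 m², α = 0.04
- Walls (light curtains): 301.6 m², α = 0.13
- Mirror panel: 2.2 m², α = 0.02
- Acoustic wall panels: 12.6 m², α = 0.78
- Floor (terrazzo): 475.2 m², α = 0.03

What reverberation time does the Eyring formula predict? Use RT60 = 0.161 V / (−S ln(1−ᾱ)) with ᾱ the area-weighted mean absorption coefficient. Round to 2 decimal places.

Total surface area S = 475.2 + 21.8 + 301.6 + 2.2 + 12.6 + 475.2 = 1288.6 m².
Σ(Sᵢαᵢ) = 475.2×0.68 + 21.8×0.04 + 301.6×0.13 + 2.2×0.02 + 12.6×0.78 + 475.2×0.03 = 387.344.
ᾱ = 387.344 / 1288.6 = 0.3006.
Eyring denominator: −S ln(1−ᾱ) = 460.716.
V = 29.7 × 16 × 3.7 = 1758.24 m³.
T = 0.161·V/[−S·ln(1−ᾱ)] = 0.161·1758.24/460.716 = 0.61 s.

0.61 s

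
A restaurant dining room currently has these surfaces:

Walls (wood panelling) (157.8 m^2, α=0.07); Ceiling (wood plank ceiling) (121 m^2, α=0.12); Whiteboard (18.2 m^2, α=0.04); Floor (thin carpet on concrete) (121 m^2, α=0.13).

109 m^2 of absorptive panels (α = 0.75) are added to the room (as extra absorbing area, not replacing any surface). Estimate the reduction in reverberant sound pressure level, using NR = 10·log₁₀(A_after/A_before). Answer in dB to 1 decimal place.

Total absorption A_before = 157.8*0.07 + 121*0.12 + 18.2*0.04 + 121*0.13
  = 11.046 + 14.520 + 0.728 + 15.730 = 42.024 m^2 sabins.
Treatment contributes 109·0.75 = 81.750 sabins.
New total A_after = 123.774 sabins.
NR = 10·log₁₀(123.774/42.024) = 4.7 dB.

4.7 dB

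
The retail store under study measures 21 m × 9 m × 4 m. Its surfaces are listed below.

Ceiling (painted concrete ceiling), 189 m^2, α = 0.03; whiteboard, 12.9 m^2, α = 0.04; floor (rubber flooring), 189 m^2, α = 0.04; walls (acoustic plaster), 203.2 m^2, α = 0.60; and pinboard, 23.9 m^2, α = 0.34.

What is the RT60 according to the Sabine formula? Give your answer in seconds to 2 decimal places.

Equivalent absorption area: A = 189×0.03 + 12.9×0.04 + 189×0.04 + 203.2×0.60 + 23.9×0.34 = 143.792 m^2.
Volume V = 21 × 9 × 4 = 756 m³.
T = 0.161 V/A = 0.161·756/143.792 = 0.85 s.

0.85 s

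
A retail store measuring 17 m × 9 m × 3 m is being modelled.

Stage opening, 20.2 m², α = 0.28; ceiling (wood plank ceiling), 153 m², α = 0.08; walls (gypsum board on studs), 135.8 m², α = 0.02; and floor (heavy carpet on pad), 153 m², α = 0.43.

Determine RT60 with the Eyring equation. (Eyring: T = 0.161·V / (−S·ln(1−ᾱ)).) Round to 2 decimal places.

Total surface area S = 20.2 + 153 + 135.8 + 153 = 462.0 m².
Absorption A = 20.2·0.28 + 153·0.08 + 135.8·0.02 + 153·0.43 = 86.402 sabins.
ᾱ = 86.402 / 462.0 = 0.1870.
Eyring denominator: −S ln(1−ᾱ) = 95.645.
V = 17 × 9 × 3 = 459 m³.
T = 0.161·V/[−S·ln(1−ᾱ)] = 0.161·459/95.645 = 0.77 s.

0.77 s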